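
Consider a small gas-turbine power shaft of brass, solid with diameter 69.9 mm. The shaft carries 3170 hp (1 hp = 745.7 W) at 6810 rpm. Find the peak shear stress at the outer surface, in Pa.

4.94e7 Pa

ω = 2π·6810/60 = 713.1 rad/s, so T = P/ω = 3170×745.7 / 713.1 = 3315 N·m.
J = πd⁴/32 = π(0.0699)⁴/32 = 2.344×10^-6 m⁴.
τ_max = T·r/J = 3315 × 0.0350 / 2.344×10^-6 = 4.943×10^7 Pa.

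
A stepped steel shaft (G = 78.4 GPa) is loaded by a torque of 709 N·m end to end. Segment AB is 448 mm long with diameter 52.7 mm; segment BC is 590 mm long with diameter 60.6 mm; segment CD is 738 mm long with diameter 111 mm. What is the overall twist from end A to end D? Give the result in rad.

J_AB = π(0.0527)⁴/32 = 7.57×10^-7 m⁴; J_BC = π(0.0606)⁴/32 = 1.32×10^-6 m⁴; J_CD = π(0.111)⁴/32 = 1.49×10^-5 m⁴.
θ = (T/G)·Σ L_i/J_i = (709.0/78.4×10⁹)·(0.448/7.57×10^-7 + 0.590/1.32×10^-6 + 0.738/1.49×10^-5) = 9.828×10^-3 rad.

0.00983 rad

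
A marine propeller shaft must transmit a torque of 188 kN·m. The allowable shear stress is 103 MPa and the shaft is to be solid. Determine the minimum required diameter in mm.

For a solid shaft τ_max = 16T/(πd³), so d = (16T/(π τ_allow))^(1/3) = (16·188000/(π·1.03×10^8))^(1/3) = 0.2103 m.

210 mm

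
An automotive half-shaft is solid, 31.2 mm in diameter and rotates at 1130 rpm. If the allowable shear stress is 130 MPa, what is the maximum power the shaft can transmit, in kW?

91.7 kW

J = πd⁴/32 = π(0.0312)⁴/32 = 9.303×10^-8 m⁴.
T_max = τ_allow·J/r = 1.30×10^8 × 9.303×10^-8 / 0.0156 = 775.2 N·m.
ω = 2π·1130/60 = 118.3 rad/s, so P_max = T_max·ω = 9.174×10^4 W.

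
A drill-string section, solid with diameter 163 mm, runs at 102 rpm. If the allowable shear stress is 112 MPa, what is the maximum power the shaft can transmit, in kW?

1020 kW

J = πd⁴/32 = π(0.163)⁴/32 = 6.930×10^-5 m⁴.
T_max = τ_allow·J/r = 1.12×10^8 × 6.930×10^-5 / 0.0815 = 95240 N·m.
ω = 2π·102/60 = 10.68 rad/s, so P_max = T_max·ω = 1.017×10^6 W.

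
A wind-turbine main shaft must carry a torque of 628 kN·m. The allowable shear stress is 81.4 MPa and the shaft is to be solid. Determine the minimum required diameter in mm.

For a solid shaft τ_max = 16T/(πd³), so d = (16T/(π τ_allow))^(1/3) = (16·628000/(π·8.14×10^7))^(1/3) = 0.3400 m.

340 mm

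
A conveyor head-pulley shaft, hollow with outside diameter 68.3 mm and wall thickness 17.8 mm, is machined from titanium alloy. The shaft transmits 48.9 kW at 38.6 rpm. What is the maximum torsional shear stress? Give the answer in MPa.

ω = 2π·38.6/60 = 4.042 rad/s, so T = P/ω = 48.9×10³ / 4.042 = 12100 N·m.
J = π(d_o⁴ − d_i⁴)/32 = π(0.0683⁴ − 0.0327⁴)/32 = 2.024×10^-6 m⁴.
τ_max = T·r/J = 12100 × 0.0341 / 2.024×10^-6 = 2.041×10^8 Pa.

204 MPa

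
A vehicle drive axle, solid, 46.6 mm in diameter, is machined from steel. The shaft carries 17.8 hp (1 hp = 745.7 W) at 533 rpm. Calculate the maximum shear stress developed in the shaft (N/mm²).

ω = 2π·533/60 = 55.82 rad/s, so T = P/ω = 17.8×745.7 / 55.82 = 237.8 N·m.
J = πd⁴/32 = π(0.0466)⁴/32 = 4.630×10^-7 m⁴.
τ_max = T·r/J = 237.8 × 0.0233 / 4.630×10^-7 = 1.197×10^7 Pa.

12.0 N/mm²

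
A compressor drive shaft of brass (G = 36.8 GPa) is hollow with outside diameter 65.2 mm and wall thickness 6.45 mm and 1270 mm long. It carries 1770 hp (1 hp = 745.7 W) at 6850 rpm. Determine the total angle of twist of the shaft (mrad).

61.1 mrad

ω = 2π·6850/60 = 717.3 rad/s, so T = P/ω = 1770×745.7 / 717.3 = 1840 N·m.
J = π(d_o⁴ − d_i⁴)/32 = π(0.0652⁴ − 0.0523⁴)/32 = 1.040×10^-6 m⁴.
θ = T·L/(G·J) = 1840 × 1.27 / (36.8×10⁹ × 1.040×10^-6) = 0.06108 rad.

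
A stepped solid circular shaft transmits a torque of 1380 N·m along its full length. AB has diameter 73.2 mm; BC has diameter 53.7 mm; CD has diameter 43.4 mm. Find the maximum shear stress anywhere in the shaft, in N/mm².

86.0 N/mm²

Under the same torque, τ_max = 16T/(πd³) is largest where d is smallest — segment CD (d = 43.4 mm).
τ_max = 16·1380/(π·(0.0434)³) = 8.598×10^7 Pa.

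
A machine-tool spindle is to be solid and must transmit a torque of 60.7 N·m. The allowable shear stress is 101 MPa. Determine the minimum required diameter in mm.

For a solid shaft τ_max = 16T/(πd³), so d = (16T/(π τ_allow))^(1/3) = (16·60.70/(π·1.01×10^8))^(1/3) = 0.01452 m.

14.5 mm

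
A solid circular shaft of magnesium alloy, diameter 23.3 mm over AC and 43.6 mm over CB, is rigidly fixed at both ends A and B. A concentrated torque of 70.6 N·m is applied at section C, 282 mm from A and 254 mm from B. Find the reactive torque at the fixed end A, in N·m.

Compatibility: T_A·a/J_AC = T_B·b/J_CB with T_A + T_B = T₀.
J_AC = 2.89×10^-8 m⁴, J_CB = 3.55×10^-7 m⁴, so T_A = T₀·(J_AC/a)/((J_AC/a)+(J_CB/b)) = 4.831 N·m, T_B = 65.77 N·m.

4.83 N·m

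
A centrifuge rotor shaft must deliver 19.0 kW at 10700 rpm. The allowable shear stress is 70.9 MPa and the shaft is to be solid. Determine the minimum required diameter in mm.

10.7 mm

ω = 2π·10700/60 = 1121 rad/s, so T = P/ω = 19.0×10³ / 1121 = 16.96 N·m.
For a solid shaft τ_max = 16T/(πd³), so d = (16T/(π τ_allow))^(1/3) = (16·16.96/(π·7.09×10^7))^(1/3) = 0.01068 m.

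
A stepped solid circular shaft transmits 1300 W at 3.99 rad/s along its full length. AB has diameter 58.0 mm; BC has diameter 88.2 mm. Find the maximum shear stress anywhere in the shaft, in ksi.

ω = 3.99 rad/s, so T = P/ω = 1300 / 3.990 = 325.8 N·m.
Under the same torque, τ_max = 16T/(πd³) is largest where d is smallest — segment AB (d = 58.0 mm).
τ_max = 16·325.8/(π·(0.0580)³) = 8.505×10^6 Pa.

1.23 ksi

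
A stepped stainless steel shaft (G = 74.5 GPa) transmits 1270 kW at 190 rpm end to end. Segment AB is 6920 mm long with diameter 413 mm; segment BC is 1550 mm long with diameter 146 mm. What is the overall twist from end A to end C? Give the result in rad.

0.0318 rad

ω = 2π·190/60 = 19.90 rad/s, so T = P/ω = 1270×10³ / 19.90 = 63830 N·m.
J_AB = π(0.413)⁴/32 = 2.86×10^-3 m⁴; J_BC = π(0.146)⁴/32 = 4.46×10^-5 m⁴.
θ = (T/G)·Σ L_i/J_i = (63830/74.5×10⁹)·(6.92/2.86×10^-3 + 1.55/4.46×10^-5) = 0.03185 rad.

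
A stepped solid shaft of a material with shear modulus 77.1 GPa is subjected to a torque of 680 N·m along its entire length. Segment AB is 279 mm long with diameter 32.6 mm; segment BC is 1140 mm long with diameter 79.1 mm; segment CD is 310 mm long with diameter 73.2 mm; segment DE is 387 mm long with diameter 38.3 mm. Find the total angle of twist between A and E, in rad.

0.0419 rad

J_AB = π(0.0326)⁴/32 = 1.11×10^-7 m⁴; J_BC = π(0.0791)⁴/32 = 3.84×10^-6 m⁴; J_CD = π(0.0732)⁴/32 = 2.82×10^-6 m⁴; J_DE = π(0.0383)⁴/32 = 2.11×10^-7 m⁴.
θ = (T/G)·Σ L_i/J_i = (680.0/77.1×10⁹)·(0.279/1.11×10^-7 + 1.14/3.84×10^-6 + 0.310/2.82×10^-6 + 0.387/2.11×10^-7) = 0.04194 rad.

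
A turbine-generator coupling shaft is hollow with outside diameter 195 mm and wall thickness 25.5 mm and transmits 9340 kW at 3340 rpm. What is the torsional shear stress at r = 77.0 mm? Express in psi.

2990 psi

ω = 2π·3340/60 = 349.8 rad/s, so T = P/ω = 9340×10³ / 349.8 = 26700 N·m.
J = π(d_o⁴ − d_i⁴)/32 = π(0.195⁴ − 0.144⁴)/32 = 9.974×10^-5 m⁴.
Shear stress varies linearly with radius: τ = T·r/J = 26700 × 0.0770 / 9.974×10^-5 = 2.062×10^7 Pa.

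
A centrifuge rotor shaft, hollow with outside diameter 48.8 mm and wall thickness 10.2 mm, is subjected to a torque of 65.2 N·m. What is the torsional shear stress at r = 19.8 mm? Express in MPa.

J = π(d_o⁴ − d_i⁴)/32 = π(0.0488⁴ − 0.0284⁴)/32 = 4.929×10^-7 m⁴.
Shear stress varies linearly with radius: τ = T·r/J = 65.20 × 0.0198 / 4.929×10^-7 = 2.619×10^6 Pa.

2.62 MPa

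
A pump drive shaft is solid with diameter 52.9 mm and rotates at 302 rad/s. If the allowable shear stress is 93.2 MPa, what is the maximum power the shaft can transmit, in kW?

818 kW

J = πd⁴/32 = π(0.0529)⁴/32 = 7.688×10^-7 m⁴.
T_max = τ_allow·J/r = 9.32×10^7 × 7.688×10^-7 / 0.0264 = 2709 N·m.
ω = 302 rad/s, so P_max = T_max·ω = 8.181×10^5 W.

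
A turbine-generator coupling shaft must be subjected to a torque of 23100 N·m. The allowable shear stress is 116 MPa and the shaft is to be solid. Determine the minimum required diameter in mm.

For a solid shaft τ_max = 16T/(πd³), so d = (16T/(π τ_allow))^(1/3) = (16·23100/(π·1.16×10^8))^(1/3) = 0.1005 m.

100 mm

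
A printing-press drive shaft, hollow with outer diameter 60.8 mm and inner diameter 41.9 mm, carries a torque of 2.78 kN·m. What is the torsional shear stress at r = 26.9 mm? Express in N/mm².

J = π(d_o⁴ − d_i⁴)/32 = π(0.0608⁴ − 0.0419⁴)/32 = 1.039×10^-6 m⁴.
Shear stress varies linearly with radius: τ = T·r/J = 2780 × 0.0269 / 1.039×10^-6 = 7.198×10^7 Pa.

72.0 N/mm²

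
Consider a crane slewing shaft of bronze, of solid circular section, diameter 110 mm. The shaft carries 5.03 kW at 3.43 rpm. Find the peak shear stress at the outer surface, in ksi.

7.77 ksi

ω = 2π·3.43/60 = 0.3592 rad/s, so T = P/ω = 5.03×10³ / 0.3592 = 14000 N·m.
J = πd⁴/32 = π(0.110)⁴/32 = 1.437×10^-5 m⁴.
τ_max = T·r/J = 14000 × 0.0550 / 1.437×10^-5 = 5.358×10^7 Pa.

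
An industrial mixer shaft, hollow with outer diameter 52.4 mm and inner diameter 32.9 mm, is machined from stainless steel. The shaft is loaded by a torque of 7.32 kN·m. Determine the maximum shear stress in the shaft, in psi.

J = π(d_o⁴ − d_i⁴)/32 = π(0.0524⁴ − 0.0329⁴)/32 = 6.251×10^-7 m⁴.
τ_max = T·r/J = 7320 × 0.0262 / 6.251×10^-7 = 3.068×10^8 Pa.

44500 psi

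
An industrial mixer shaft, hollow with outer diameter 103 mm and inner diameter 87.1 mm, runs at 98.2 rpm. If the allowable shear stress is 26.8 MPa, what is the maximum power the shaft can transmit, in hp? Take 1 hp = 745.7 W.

J = π(d_o⁴ − d_i⁴)/32 = π(0.103⁴ − 0.0871⁴)/32 = 5.399×10^-6 m⁴.
T_max = τ_allow·J/r = 2.68×10^7 × 5.399×10^-6 / 0.0515 = 2810 N·m.
ω = 2π·98.2/60 = 10.28 rad/s, so P_max = T_max·ω = 2.889×10^4 W.

38.7 hp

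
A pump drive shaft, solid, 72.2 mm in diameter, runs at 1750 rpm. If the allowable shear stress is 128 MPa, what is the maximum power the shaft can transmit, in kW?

J = πd⁴/32 = π(0.0722)⁴/32 = 2.668×10^-6 m⁴.
T_max = τ_allow·J/r = 1.28×10^8 × 2.668×10^-6 / 0.0361 = 9459 N·m.
ω = 2π·1750/60 = 183.3 rad/s, so P_max = T_max·ω = 1.733×10^6 W.

1730 kW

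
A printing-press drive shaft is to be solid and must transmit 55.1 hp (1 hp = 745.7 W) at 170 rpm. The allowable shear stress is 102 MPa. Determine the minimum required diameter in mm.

48.7 mm

ω = 2π·170/60 = 17.80 rad/s, so T = P/ω = 55.1×745.7 / 17.80 = 2308 N·m.
For a solid shaft τ_max = 16T/(πd³), so d = (16T/(π τ_allow))^(1/3) = (16·2308/(π·1.02×10^8))^(1/3) = 0.04866 m.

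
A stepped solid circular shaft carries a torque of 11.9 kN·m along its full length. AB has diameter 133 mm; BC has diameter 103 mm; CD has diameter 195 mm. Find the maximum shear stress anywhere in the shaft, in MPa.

Under the same torque, τ_max = 16T/(πd³) is largest where d is smallest — segment BC (d = 103 mm).
τ_max = 16·11900/(π·(0.103)³) = 5.546×10^7 Pa.

55.5 MPa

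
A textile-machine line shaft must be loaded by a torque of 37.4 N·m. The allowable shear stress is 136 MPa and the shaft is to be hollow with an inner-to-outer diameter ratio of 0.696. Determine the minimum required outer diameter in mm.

For a hollow shaft with d_i/d_o = 0.696: τ_max = 16T/(π d_o³ (1−k⁴)), so d_o = [16T/(π τ_allow (1−k⁴))]^(1/3) = [16·37.40/(π·1.36×10^8·0.7653)]^(1/3) = 0.01223 m.

12.2 mm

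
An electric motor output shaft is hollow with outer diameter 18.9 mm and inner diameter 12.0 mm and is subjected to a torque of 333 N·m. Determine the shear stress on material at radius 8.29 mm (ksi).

J = π(d_o⁴ − d_i⁴)/32 = π(0.0189⁴ − 0.0120⁴)/32 = 1.049×10^-8 m⁴.
Shear stress varies linearly with radius: τ = T·r/J = 333.0 × 0.00829 / 1.049×10^-8 = 2.631×10^8 Pa.

38.2 ksi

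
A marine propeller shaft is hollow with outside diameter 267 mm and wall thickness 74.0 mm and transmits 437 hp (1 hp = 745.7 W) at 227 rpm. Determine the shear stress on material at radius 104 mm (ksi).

ω = 2π·227/60 = 23.77 rad/s, so T = P/ω = 437×745.7 / 23.77 = 13710 N·m.
J = π(d_o⁴ − d_i⁴)/32 = π(0.267⁴ − 0.119⁴)/32 = 4.792×10^-4 m⁴.
Shear stress varies linearly with radius: τ = T·r/J = 13710 × 0.104 / 4.792×10^-4 = 2.975×10^6 Pa.

0.431 ksi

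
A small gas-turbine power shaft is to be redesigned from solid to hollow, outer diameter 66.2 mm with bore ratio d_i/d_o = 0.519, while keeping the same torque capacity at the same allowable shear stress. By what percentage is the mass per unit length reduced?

Equal τ_max and T ⇒ the solid shaft needs d_s³ = d_o³(1−k⁴), so d_s = 66.2·(1−0.519⁴)^(1/3) = 64.56 mm.
Area ratio A_h/A_s = d_o²(1−k²)/d_s² = (1−k²)/(1−k⁴)^(2/3) = 0.7683.
Mass saving = 1 − 0.7683 = 23.2 %.

23.2 %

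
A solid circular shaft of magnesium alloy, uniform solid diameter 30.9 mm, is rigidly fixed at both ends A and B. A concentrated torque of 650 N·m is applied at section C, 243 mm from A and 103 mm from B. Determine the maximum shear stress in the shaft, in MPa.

78.8 MPa

With uniform GJ and both ends fixed, compatibility θ_AC = θ_CB gives T_A·a = T_B·b, together with T_A + T_B = T₀.
T_A = T₀·b/(a+b) = 650.0·103/346.0 = 193.5 N·m; T_B = 456.5 N·m.
τ in each portion: τ_AC = 3.34×10^7 Pa, τ_CB = 7.88×10^7 Pa; maximum is in CB.
τ_max = T_CB·r/J = 456.5·0.0154/8.95×10^-8 = 7.880×10^7 Pa.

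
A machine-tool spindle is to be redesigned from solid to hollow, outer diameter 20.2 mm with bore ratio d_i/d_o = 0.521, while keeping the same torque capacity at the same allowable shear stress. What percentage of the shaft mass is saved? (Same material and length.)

Equal τ_max and T ⇒ the solid shaft needs d_s³ = d_o³(1−k⁴), so d_s = 20.2·(1−0.521⁴)^(1/3) = 19.69 mm.
Area ratio A_h/A_s = d_o²(1−k²)/d_s² = (1−k²)/(1−k⁴)^(2/3) = 0.7667.
Mass saving = 1 − 0.7667 = 23.3 %.

23.3 %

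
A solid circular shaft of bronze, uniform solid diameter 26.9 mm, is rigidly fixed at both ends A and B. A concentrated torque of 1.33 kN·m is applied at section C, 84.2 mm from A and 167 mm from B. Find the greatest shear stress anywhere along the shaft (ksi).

With uniform GJ and both ends fixed, compatibility θ_AC = θ_CB gives T_A·a = T_B·b, together with T_A + T_B = T₀.
T_A = T₀·b/(a+b) = 1330·167/251.2 = 884.2 N·m; T_B = 445.8 N·m.
τ in each portion: τ_AC = 2.31×10^8 Pa, τ_CB = 1.17×10^8 Pa; maximum is in AC.
τ_max = T_AC·r/J = 884.2·0.0135/5.14×10^-8 = 2.313×10^8 Pa.

33.6 ksi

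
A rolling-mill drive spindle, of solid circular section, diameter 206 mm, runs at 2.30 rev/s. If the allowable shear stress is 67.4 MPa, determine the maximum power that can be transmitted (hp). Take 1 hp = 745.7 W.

2240 hp

J = πd⁴/32 = π(0.206)⁴/32 = 1.768×10^-4 m⁴.
T_max = τ_allow·J/r = 6.74×10^7 × 1.768×10^-4 / 0.103 = 115700 N·m.
ω = 2π·2.30 = 14.45 rad/s, so P_max = T_max·ω = 1.672×10^6 W.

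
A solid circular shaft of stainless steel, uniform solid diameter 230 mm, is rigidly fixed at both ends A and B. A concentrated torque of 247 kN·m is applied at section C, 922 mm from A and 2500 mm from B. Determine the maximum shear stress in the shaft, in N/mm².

With uniform GJ and both ends fixed, compatibility θ_AC = θ_CB gives T_A·a = T_B·b, together with T_A + T_B = T₀.
T_A = T₀·b/(a+b) = 247000·2500/3422 = 180500 N·m; T_B = 66550 N·m.
τ in each portion: τ_AC = 7.55×10^7 Pa, τ_CB = 2.79×10^7 Pa; maximum is in AC.
τ_max = T_AC·r/J = 180500·0.115/2.75×10^-4 = 7.553×10^7 Pa.

75.5 N/mm²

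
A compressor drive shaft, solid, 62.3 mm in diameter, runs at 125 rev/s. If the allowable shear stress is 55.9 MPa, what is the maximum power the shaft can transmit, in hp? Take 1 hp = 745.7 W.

2800 hp

J = πd⁴/32 = π(0.0623)⁴/32 = 1.479×10^-6 m⁴.
T_max = τ_allow·J/r = 5.59×10^7 × 1.479×10^-6 / 0.0311 = 2654 N·m.
ω = 2π·125 = 785.4 rad/s, so P_max = T_max·ω = 2.084×10^6 W.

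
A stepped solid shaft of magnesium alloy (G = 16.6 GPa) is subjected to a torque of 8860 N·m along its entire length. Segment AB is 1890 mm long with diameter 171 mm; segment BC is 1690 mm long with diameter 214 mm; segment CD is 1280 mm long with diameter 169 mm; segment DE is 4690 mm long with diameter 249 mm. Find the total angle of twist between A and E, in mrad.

J_AB = π(0.171)⁴/32 = 8.39×10^-5 m⁴; J_BC = π(0.214)⁴/32 = 2.06×10^-4 m⁴; J_CD = π(0.169)⁴/32 = 8.01×10^-5 m⁴; J_DE = π(0.249)⁴/32 = 3.77×10^-4 m⁴.
θ = (T/G)·Σ L_i/J_i = (8860/16.6×10⁹)·(1.89/8.39×10^-5 + 1.69/2.06×10^-4 + 1.28/8.01×10^-5 + 4.69/3.77×10^-4) = 0.03156 rad.

31.6 mrad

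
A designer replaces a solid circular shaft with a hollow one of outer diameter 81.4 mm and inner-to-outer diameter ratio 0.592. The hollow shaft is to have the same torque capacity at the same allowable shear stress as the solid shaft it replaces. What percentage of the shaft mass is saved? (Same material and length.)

29.1 %

Equal τ_max and T ⇒ the solid shaft needs d_s³ = d_o³(1−k⁴), so d_s = 81.4·(1−0.592⁴)^(1/3) = 77.92 mm.
Area ratio A_h/A_s = d_o²(1−k²)/d_s² = (1−k²)/(1−k⁴)^(2/3) = 0.7088.
Mass saving = 1 − 0.7088 = 29.1 %.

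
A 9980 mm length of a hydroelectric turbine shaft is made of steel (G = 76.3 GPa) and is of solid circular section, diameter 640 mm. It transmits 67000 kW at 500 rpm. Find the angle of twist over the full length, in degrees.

ω = 2π·500/60 = 52.36 rad/s, so T = P/ω = 67000×10³ / 52.36 = 1.280e6 N·m.
J = πd⁴/32 = π(0.640)⁴/32 = 0.01647 m⁴.
θ = T·L/(G·J) = 1.280e6 × 9.98 / (76.3×10⁹ × 0.01647) = 0.01016 rad.

0.582°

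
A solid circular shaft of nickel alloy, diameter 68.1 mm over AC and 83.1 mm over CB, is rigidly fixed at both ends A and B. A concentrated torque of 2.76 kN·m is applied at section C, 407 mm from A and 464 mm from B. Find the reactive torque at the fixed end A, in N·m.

937 N·m

Compatibility: T_A·a/J_AC = T_B·b/J_CB with T_A + T_B = T₀.
J_AC = 2.11×10^-6 m⁴, J_CB = 4.68×10^-6 m⁴, so T_A = T₀·(J_AC/a)/((J_AC/a)+(J_CB/b)) = 937.2 N·m, T_B = 1823 N·m.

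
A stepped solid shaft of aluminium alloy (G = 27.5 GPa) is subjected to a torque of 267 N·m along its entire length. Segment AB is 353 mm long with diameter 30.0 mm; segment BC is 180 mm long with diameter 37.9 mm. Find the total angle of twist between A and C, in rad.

J_AB = π(0.0300)⁴/32 = 7.95×10^-8 m⁴; J_BC = π(0.0379)⁴/32 = 2.03×10^-7 m⁴.
θ = (T/G)·Σ L_i/J_i = (267.0/27.5×10⁹)·(0.353/7.95×10^-8 + 0.180/2.03×10^-7) = 0.05173 rad.

0.0517 rad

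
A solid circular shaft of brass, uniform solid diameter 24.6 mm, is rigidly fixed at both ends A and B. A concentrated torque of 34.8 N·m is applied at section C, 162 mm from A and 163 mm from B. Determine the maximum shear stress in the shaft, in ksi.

With uniform GJ and both ends fixed, compatibility θ_AC = θ_CB gives T_A·a = T_B·b, together with T_A + T_B = T₀.
T_A = T₀·b/(a+b) = 34.80·163/325.0 = 17.45 N·m; T_B = 17.35 N·m.
τ in each portion: τ_AC = 5.97×10^6 Pa, τ_CB = 5.93×10^6 Pa; maximum is in AC.
τ_max = T_AC·r/J = 17.45·0.0123/3.60×10^-8 = 5.971×10^6 Pa.

0.866 ksi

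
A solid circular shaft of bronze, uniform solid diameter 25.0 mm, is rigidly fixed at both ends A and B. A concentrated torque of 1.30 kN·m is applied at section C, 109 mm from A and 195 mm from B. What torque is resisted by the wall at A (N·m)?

834 N·m

With uniform GJ and both ends fixed, compatibility θ_AC = θ_CB gives T_A·a = T_B·b, together with T_A + T_B = T₀.
T_A = T₀·b/(a+b) = 1300·195/304.0 = 833.9 N·m; T_B = 466.1 N·m.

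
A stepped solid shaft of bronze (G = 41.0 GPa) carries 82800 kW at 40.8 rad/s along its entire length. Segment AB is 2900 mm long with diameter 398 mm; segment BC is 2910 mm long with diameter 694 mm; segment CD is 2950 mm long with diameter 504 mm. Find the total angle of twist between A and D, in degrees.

ω = 40.8 rad/s, so T = P/ω = 82800×10³ / 40.80 = 2.029e6 N·m.
J_AB = π(0.398)⁴/32 = 2.46×10^-3 m⁴; J_BC = π(0.694)⁴/32 = 0.0228 m⁴; J_CD = π(0.504)⁴/32 = 6.33×10^-3 m⁴.
θ = (T/G)·Σ L_i/J_i = (2.029e6/41.0×10⁹)·(2.90/2.46×10^-3 + 2.91/0.0228 + 2.95/6.33×10^-3) = 0.08765 rad.

5.02°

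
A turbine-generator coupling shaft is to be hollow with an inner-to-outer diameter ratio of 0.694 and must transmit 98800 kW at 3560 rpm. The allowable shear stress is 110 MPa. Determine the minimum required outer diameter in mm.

252 mm

ω = 2π·3560/60 = 372.8 rad/s, so T = P/ω = 98800×10³ / 372.8 = 265000 N·m.
For a hollow shaft with d_i/d_o = 0.694: τ_max = 16T/(π d_o³ (1−k⁴)), so d_o = [16T/(π τ_allow (1−k⁴))]^(1/3) = [16·265000/(π·1.10×10^8·0.7680)]^(1/3) = 0.2519 m.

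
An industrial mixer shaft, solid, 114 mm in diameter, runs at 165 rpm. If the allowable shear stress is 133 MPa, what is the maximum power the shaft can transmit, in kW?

669 kW

J = πd⁴/32 = π(0.114)⁴/32 = 1.658×10^-5 m⁴.
T_max = τ_allow·J/r = 1.33×10^8 × 1.658×10^-5 / 0.0570 = 38690 N·m.
ω = 2π·165/60 = 17.28 rad/s, so P_max = T_max·ω = 6.685×10^5 W.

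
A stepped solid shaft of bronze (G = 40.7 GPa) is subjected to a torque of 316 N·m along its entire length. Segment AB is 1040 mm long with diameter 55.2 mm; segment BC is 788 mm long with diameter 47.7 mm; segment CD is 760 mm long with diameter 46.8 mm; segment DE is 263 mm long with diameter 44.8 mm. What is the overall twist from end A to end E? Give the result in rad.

J_AB = π(0.0552)⁴/32 = 9.11×10^-7 m⁴; J_BC = π(0.0477)⁴/32 = 5.08×10^-7 m⁴; J_CD = π(0.0468)⁴/32 = 4.71×10^-7 m⁴; J_DE = π(0.0448)⁴/32 = 3.95×10^-7 m⁴.
θ = (T/G)·Σ L_i/J_i = (316.0/40.7×10⁹)·(1.04/9.11×10^-7 + 0.788/5.08×10^-7 + 0.760/4.71×10^-7 + 0.263/3.95×10^-7) = 0.03859 rad.

0.0386 rad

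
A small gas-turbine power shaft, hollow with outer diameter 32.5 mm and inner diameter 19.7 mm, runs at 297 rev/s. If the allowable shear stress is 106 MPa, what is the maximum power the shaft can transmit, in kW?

J = π(d_o⁴ − d_i⁴)/32 = π(0.0325⁴ − 0.0197⁴)/32 = 9.474×10^-8 m⁴.
T_max = τ_allow·J/r = 1.06×10^8 × 9.474×10^-8 / 0.0163 = 618.0 N·m.
ω = 2π·297 = 1866 rad/s, so P_max = T_max·ω = 1.153×10^6 W.

1150 kW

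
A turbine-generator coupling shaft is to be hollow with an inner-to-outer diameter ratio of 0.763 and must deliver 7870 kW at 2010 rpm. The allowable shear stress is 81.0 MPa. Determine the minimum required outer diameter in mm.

153 mm

ω = 2π·2010/60 = 210.5 rad/s, so T = P/ω = 7870×10³ / 210.5 = 37390 N·m.
For a hollow shaft with d_i/d_o = 0.763: τ_max = 16T/(π d_o³ (1−k⁴)), so d_o = [16T/(π τ_allow (1−k⁴))]^(1/3) = [16·37390/(π·8.10×10^7·0.6611)]^(1/3) = 0.1526 m.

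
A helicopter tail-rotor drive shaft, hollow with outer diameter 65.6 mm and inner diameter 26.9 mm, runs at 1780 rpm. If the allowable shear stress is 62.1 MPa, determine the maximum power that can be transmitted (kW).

J = π(d_o⁴ − d_i⁴)/32 = π(0.0656⁴ − 0.0269⁴)/32 = 1.767×10^-6 m⁴.
T_max = τ_allow·J/r = 6.21×10^7 × 1.767×10^-6 / 0.0328 = 3345 N·m.
ω = 2π·1780/60 = 186.4 rad/s, so P_max = T_max·ω = 6.235×10^5 W.

623 kW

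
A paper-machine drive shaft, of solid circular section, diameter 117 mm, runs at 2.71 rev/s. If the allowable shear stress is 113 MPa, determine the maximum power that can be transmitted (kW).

J = πd⁴/32 = π(0.117)⁴/32 = 1.840×10^-5 m⁴.
T_max = τ_allow·J/r = 1.13×10^8 × 1.840×10^-5 / 0.0585 = 35540 N·m.
ω = 2π·2.71 = 17.03 rad/s, so P_max = T_max·ω = 6.051×10^5 W.

605 kW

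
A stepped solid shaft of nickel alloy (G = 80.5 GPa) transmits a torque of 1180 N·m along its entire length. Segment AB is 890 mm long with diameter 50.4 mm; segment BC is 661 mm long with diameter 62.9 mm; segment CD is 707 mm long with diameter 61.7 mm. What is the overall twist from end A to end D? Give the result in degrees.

J_AB = π(0.0504)⁴/32 = 6.33×10^-7 m⁴; J_BC = π(0.0629)⁴/32 = 1.54×10^-6 m⁴; J_CD = π(0.0617)⁴/32 = 1.42×10^-6 m⁴.
θ = (T/G)·Σ L_i/J_i = (1180/80.5×10⁹)·(0.890/6.33×10^-7 + 0.661/1.54×10^-6 + 0.707/1.42×10^-6) = 0.03418 rad.

1.96°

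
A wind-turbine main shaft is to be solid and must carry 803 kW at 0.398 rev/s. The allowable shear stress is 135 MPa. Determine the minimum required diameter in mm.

ω = 2π·0.398 = 2.501 rad/s, so T = P/ω = 803×10³ / 2.501 = 321100 N·m.
For a solid shaft τ_max = 16T/(πd³), so d = (16T/(π τ_allow))^(1/3) = (16·321100/(π·1.35×10^8))^(1/3) = 0.2297 m.

230 mm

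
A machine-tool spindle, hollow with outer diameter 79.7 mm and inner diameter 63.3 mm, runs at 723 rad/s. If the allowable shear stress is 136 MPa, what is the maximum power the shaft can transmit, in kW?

J = π(d_o⁴ − d_i⁴)/32 = π(0.0797⁴ − 0.0633⁴)/32 = 2.385×10^-6 m⁴.
T_max = τ_allow·J/r = 1.36×10^8 × 2.385×10^-6 / 0.0399 = 8140 N·m.
ω = 723 rad/s, so P_max = T_max·ω = 5.885×10^6 W.

5880 kW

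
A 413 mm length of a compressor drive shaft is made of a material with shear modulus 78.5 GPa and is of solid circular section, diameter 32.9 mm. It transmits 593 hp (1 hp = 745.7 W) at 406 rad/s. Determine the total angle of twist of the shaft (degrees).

2.85°

ω = 406 rad/s, so T = P/ω = 593×745.7 / 406.0 = 1089 N·m.
J = πd⁴/32 = π(0.0329)⁴/32 = 1.150×10^-7 m⁴.
θ = T·L/(G·J) = 1089 × 0.413 / (78.5×10⁹ × 1.150×10^-7) = 0.04982 rad.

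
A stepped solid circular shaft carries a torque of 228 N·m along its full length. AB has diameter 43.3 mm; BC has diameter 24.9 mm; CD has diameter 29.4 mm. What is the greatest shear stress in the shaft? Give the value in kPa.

75200 kPa

Under the same torque, τ_max = 16T/(πd³) is largest where d is smallest — segment BC (d = 24.9 mm).
τ_max = 16·228.0/(π·(0.0249)³) = 7.522×10^7 Pa.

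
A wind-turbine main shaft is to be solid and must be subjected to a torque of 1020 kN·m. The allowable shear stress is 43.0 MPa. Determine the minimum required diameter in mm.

For a solid shaft τ_max = 16T/(πd³), so d = (16T/(π τ_allow))^(1/3) = (16·1.020e6/(π·4.30×10^7))^(1/3) = 0.4943 m.

494 mm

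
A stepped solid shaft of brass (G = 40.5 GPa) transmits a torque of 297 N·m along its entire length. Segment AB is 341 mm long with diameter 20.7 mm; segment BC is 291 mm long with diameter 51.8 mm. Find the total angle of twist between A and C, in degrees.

8.12°

J_AB = π(0.0207)⁴/32 = 1.80×10^-8 m⁴; J_BC = π(0.0518)⁴/32 = 7.07×10^-7 m⁴.
θ = (T/G)·Σ L_i/J_i = (297.0/40.5×10⁹)·(0.341/1.80×10^-8 + 0.291/7.07×10^-7) = 0.1418 rad.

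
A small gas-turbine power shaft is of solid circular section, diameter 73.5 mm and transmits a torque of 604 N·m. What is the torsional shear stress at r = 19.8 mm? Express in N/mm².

4.17 N/mm²

J = πd⁴/32 = π(0.0735)⁴/32 = 2.865×10^-6 m⁴.
Shear stress varies linearly with radius: τ = T·r/J = 604.0 × 0.0198 / 2.865×10^-6 = 4.174×10^6 Pa.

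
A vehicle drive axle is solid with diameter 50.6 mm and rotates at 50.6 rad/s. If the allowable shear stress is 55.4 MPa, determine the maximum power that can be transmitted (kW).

71.3 kW

J = πd⁴/32 = π(0.0506)⁴/32 = 6.436×10^-7 m⁴.
T_max = τ_allow·J/r = 5.54×10^7 × 6.436×10^-7 / 0.0253 = 1409 N·m.
ω = 50.6 rad/s, so P_max = T_max·ω = 7.131×10^4 W.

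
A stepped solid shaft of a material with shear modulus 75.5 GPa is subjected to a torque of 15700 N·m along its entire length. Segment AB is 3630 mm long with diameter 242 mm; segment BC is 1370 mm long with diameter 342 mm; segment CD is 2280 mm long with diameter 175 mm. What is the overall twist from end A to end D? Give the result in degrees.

0.436°

J_AB = π(0.242)⁴/32 = 3.37×10^-4 m⁴; J_BC = π(0.342)⁴/32 = 1.34×10^-3 m⁴; J_CD = π(0.175)⁴/32 = 9.21×10^-5 m⁴.
θ = (T/G)·Σ L_i/J_i = (15700/75.5×10⁹)·(3.63/3.37×10^-4 + 1.37/1.34×10^-3 + 2.28/9.21×10^-5) = 7.603×10^-3 rad.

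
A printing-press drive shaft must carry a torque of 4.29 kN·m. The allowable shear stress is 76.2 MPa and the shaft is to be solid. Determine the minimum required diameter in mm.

65.9 mm

For a solid shaft τ_max = 16T/(πd³), so d = (16T/(π τ_allow))^(1/3) = (16·4290/(π·7.62×10^7))^(1/3) = 0.06594 m.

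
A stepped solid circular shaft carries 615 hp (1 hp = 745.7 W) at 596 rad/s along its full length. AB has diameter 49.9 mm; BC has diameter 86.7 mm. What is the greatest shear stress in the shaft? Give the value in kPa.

ω = 596 rad/s, so T = P/ω = 615×745.7 / 596.0 = 769.5 N·m.
Under the same torque, τ_max = 16T/(πd³) is largest where d is smallest — segment AB (d = 49.9 mm).
τ_max = 16·769.5/(π·(0.0499)³) = 3.154×10^7 Pa.

31500 kPa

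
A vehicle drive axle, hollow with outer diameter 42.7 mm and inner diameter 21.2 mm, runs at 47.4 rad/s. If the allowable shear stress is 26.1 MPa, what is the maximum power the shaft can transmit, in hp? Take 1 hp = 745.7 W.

J = π(d_o⁴ − d_i⁴)/32 = π(0.0427⁴ − 0.0212⁴)/32 = 3.065×10^-7 m⁴.
T_max = τ_allow·J/r = 2.61×10^7 × 3.065×10^-7 / 0.0214 = 374.7 N·m.
ω = 47.4 rad/s, so P_max = T_max·ω = 1.776×10^4 W.

23.8 hp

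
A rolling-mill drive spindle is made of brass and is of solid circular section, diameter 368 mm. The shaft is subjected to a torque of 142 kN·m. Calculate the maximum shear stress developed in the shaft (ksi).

2.10 ksi

J = πd⁴/32 = π(0.368)⁴/32 = 1.800×10^-3 m⁴.
τ_max = T·r/J = 142000 × 0.184 / 1.800×10^-3 = 1.451×10^7 Pa.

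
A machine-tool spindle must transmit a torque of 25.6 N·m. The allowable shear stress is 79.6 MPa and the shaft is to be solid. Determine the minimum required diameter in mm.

11.8 mm

For a solid shaft τ_max = 16T/(πd³), so d = (16T/(π τ_allow))^(1/3) = (16·25.60/(π·7.96×10^7))^(1/3) = 0.01179 m.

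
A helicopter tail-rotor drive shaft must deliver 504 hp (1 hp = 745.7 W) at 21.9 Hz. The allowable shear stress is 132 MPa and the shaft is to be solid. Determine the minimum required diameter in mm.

47.2 mm

ω = 2π·21.9 = 137.6 rad/s, so T = P/ω = 504×745.7 / 137.6 = 2731 N·m.
For a solid shaft τ_max = 16T/(πd³), so d = (16T/(π τ_allow))^(1/3) = (16·2731/(π·1.32×10^8))^(1/3) = 0.04723 m.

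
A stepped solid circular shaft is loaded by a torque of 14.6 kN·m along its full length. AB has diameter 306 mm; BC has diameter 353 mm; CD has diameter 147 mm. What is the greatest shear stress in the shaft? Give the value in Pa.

Under the same torque, τ_max = 16T/(πd³) is largest where d is smallest — segment CD (d = 147 mm).
τ_max = 16·14600/(π·(0.147)³) = 2.341×10^7 Pa.

2.34e7 Pa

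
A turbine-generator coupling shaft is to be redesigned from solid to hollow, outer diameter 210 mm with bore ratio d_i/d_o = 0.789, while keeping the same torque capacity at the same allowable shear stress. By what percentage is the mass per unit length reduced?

47.7 %

Equal τ_max and T ⇒ the solid shaft needs d_s³ = d_o³(1−k⁴), so d_s = 210·(1−0.789⁴)^(1/3) = 178.3 mm.
Area ratio A_h/A_s = d_o²(1−k²)/d_s² = (1−k²)/(1−k⁴)^(2/3) = 0.5234.
Mass saving = 1 − 0.5234 = 47.7 %.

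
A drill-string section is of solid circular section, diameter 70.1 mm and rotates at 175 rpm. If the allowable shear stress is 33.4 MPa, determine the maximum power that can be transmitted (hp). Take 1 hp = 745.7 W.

55.5 hp

J = πd⁴/32 = π(0.0701)⁴/32 = 2.371×10^-6 m⁴.
T_max = τ_allow·J/r = 3.34×10^7 × 2.371×10^-6 / 0.0350 = 2259 N·m.
ω = 2π·175/60 = 18.33 rad/s, so P_max = T_max·ω = 4.140×10^4 W.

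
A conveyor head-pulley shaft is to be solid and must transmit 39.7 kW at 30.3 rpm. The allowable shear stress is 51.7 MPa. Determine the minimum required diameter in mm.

107 mm

ω = 2π·30.3/60 = 3.173 rad/s, so T = P/ω = 39.7×10³ / 3.173 = 12510 N·m.
For a solid shaft τ_max = 16T/(πd³), so d = (16T/(π τ_allow))^(1/3) = (16·12510/(π·5.17×10^7))^(1/3) = 0.1072 m.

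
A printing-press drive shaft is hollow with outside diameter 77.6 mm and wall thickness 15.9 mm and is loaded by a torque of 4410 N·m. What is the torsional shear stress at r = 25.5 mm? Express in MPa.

36.0 MPa

J = π(d_o⁴ − d_i⁴)/32 = π(0.0776⁴ − 0.0458⁴)/32 = 3.128×10^-6 m⁴.
Shear stress varies linearly with radius: τ = T·r/J = 4410 × 0.0255 / 3.128×10^-6 = 3.595×10^7 Pa.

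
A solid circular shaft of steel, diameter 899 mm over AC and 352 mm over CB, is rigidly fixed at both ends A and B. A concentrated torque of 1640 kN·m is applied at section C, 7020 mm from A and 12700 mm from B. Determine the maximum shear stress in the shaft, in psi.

1650 psi

Compatibility: T_A·a/J_AC = T_B·b/J_CB with T_A + T_B = T₀.
J_AC = 0.0641 m⁴, J_CB = 1.51×10^-3 m⁴, so T_A = T₀·(J_AC/a)/((J_AC/a)+(J_CB/b)) = 1.619e6 N·m, T_B = 21030 N·m.
τ in each portion: τ_AC = 1.13×10^7 Pa, τ_CB = 2.46×10^6 Pa; maximum is in AC.
τ_max = T_AC·r/J = 1.619e6·0.450/0.0641 = 1.135×10^7 Pa.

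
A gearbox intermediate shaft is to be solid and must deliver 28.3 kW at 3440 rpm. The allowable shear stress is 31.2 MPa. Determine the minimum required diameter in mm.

ω = 2π·3440/60 = 360.2 rad/s, so T = P/ω = 28.3×10³ / 360.2 = 78.56 N·m.
For a solid shaft τ_max = 16T/(πd³), so d = (16T/(π τ_allow))^(1/3) = (16·78.56/(π·3.12×10^7))^(1/3) = 0.02341 m.

23.4 mm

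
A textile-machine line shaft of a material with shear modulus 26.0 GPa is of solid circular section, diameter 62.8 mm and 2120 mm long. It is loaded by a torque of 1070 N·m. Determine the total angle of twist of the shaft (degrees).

J = πd⁴/32 = π(0.0628)⁴/32 = 1.527×10^-6 m⁴.
θ = T·L/(G·J) = 1070 × 2.12 / (26.0×10⁹ × 1.527×10^-6) = 0.05714 rad.

3.27°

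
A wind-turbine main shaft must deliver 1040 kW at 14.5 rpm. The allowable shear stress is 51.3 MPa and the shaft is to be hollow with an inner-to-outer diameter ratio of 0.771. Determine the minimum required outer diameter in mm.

472 mm

ω = 2π·14.5/60 = 1.518 rad/s, so T = P/ω = 1040×10³ / 1.518 = 684900 N·m.
For a hollow shaft with d_i/d_o = 0.771: τ_max = 16T/(π d_o³ (1−k⁴)), so d_o = [16T/(π τ_allow (1−k⁴))]^(1/3) = [16·684900/(π·5.13×10^7·0.6466)]^(1/3) = 0.4720 m.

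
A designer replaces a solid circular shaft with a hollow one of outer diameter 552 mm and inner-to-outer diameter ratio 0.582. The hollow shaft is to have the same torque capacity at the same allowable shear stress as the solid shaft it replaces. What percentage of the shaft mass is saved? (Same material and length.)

Equal τ_max and T ⇒ the solid shaft needs d_s³ = d_o³(1−k⁴), so d_s = 552·(1−0.582⁴)^(1/3) = 530.0 mm.
Area ratio A_h/A_s = d_o²(1−k²)/d_s² = (1−k²)/(1−k⁴)^(2/3) = 0.7172.
Mass saving = 1 − 0.7172 = 28.3 %.

28.3 %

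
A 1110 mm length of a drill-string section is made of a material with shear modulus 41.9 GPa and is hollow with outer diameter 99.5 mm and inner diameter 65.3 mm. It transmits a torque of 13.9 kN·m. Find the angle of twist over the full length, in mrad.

47.0 mrad

J = π(d_o⁴ − d_i⁴)/32 = π(0.0995⁴ − 0.0653⁴)/32 = 7.838×10^-6 m⁴.
θ = T·L/(G·J) = 13900 × 1.11 / (41.9×10⁹ × 7.838×10^-6) = 0.04698 rad.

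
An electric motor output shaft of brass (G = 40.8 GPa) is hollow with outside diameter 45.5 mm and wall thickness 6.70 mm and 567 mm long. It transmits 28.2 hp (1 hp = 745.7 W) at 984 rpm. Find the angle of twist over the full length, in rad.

0.00896 rad

ω = 2π·984/60 = 103.0 rad/s, so T = P/ω = 28.2×745.7 / 103.0 = 204.1 N·m.
J = π(d_o⁴ − d_i⁴)/32 = π(0.0455⁴ − 0.0321⁴)/32 = 3.165×10^-7 m⁴.
θ = T·L/(G·J) = 204.1 × 0.567 / (40.8×10⁹ × 3.165×10^-7) = 8.960×10^-3 rad.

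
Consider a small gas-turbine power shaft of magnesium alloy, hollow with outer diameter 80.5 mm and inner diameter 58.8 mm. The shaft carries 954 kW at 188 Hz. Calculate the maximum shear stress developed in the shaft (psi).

ω = 2π·188 = 1181 rad/s, so T = P/ω = 954×10³ / 1181 = 807.6 N·m.
J = π(d_o⁴ − d_i⁴)/32 = π(0.0805⁴ − 0.0588⁴)/32 = 2.949×10^-6 m⁴.
τ_max = T·r/J = 807.6 × 0.0403 / 2.949×10^-6 = 1.102×10^7 Pa.

1600 psi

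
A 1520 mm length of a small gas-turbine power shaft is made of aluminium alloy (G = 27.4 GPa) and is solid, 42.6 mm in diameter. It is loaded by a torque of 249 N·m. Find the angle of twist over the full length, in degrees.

J = πd⁴/32 = π(0.0426)⁴/32 = 3.233×10^-7 m⁴.
θ = T·L/(G·J) = 249.0 × 1.52 / (27.4×10⁹ × 3.233×10^-7) = 0.04272 rad.

2.45°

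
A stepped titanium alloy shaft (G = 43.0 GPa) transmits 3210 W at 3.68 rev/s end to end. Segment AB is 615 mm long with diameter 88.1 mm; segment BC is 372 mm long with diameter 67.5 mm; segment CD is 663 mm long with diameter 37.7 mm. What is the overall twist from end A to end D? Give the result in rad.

ω = 2π·3.68 = 23.12 rad/s, so T = P/ω = 3210 / 23.12 = 138.8 N·m.
J_AB = π(0.0881)⁴/32 = 5.91×10^-6 m⁴; J_BC = π(0.0675)⁴/32 = 2.04×10^-6 m⁴; J_CD = π(0.0377)⁴/32 = 1.98×10^-7 m⁴.
θ = (T/G)·Σ L_i/J_i = (138.8/43.0×10⁹)·(0.615/5.91×10^-6 + 0.372/2.04×10^-6 + 0.663/1.98×10^-7) = 0.01172 rad.

0.0117 rad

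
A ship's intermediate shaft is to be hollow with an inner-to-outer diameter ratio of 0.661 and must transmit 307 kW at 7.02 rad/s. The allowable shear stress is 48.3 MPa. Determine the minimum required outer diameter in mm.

ω = 7.02 rad/s, so T = P/ω = 307×10³ / 7.020 = 43730 N·m.
For a hollow shaft with d_i/d_o = 0.661: τ_max = 16T/(π d_o³ (1−k⁴)), so d_o = [16T/(π τ_allow (1−k⁴))]^(1/3) = [16·43730/(π·4.83×10^7·0.8091)]^(1/3) = 0.1786 m.

179 mm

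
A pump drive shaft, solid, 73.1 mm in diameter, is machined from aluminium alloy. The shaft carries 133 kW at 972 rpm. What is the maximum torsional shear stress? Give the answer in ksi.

ω = 2π·972/60 = 101.8 rad/s, so T = P/ω = 133×10³ / 101.8 = 1307 N·m.
J = πd⁴/32 = π(0.0731)⁴/32 = 2.803×10^-6 m⁴.
τ_max = T·r/J = 1307 × 0.0365 / 2.803×10^-6 = 1.704×10^7 Pa.

2.47 ksi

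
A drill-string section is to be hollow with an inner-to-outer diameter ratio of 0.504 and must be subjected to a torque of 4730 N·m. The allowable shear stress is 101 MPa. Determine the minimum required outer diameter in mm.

63.4 mm

For a hollow shaft with d_i/d_o = 0.504: τ_max = 16T/(π d_o³ (1−k⁴)), so d_o = [16T/(π τ_allow (1−k⁴))]^(1/3) = [16·4730/(π·1.01×10^8·0.9355)]^(1/3) = 0.06341 m.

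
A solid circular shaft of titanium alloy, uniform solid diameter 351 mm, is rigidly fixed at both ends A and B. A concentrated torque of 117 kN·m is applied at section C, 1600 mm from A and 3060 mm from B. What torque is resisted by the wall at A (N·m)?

76800 N·m

With uniform GJ and both ends fixed, compatibility θ_AC = θ_CB gives T_A·a = T_B·b, together with T_A + T_B = T₀.
T_A = T₀·b/(a+b) = 117000·3060/4660 = 76830 N·m; T_B = 40170 N·m.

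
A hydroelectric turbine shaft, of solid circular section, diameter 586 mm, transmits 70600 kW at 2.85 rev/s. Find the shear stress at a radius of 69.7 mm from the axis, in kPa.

ω = 2π·2.85 = 17.91 rad/s, so T = P/ω = 70600×10³ / 17.91 = 3.943e6 N·m.
J = πd⁴/32 = π(0.586)⁴/32 = 0.01158 m⁴.
Shear stress varies linearly with radius: τ = T·r/J = 3.943e6 × 0.0697 / 0.01158 = 2.374×10^7 Pa.

23700 kPa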